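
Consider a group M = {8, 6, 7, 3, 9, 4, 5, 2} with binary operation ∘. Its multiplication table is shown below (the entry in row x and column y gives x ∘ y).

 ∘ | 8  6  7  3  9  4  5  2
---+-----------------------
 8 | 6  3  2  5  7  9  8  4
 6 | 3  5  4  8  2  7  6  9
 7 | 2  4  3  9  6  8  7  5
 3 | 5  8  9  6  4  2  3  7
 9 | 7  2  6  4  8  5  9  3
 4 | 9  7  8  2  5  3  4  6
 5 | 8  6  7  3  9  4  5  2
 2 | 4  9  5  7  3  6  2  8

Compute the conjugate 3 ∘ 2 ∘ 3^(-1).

2

The identity is 5. In row 3, the entry 5 sits in column 8, so 3^(-1) = 8.
3 ∘ 2 = 7
7 ∘ 8 = 2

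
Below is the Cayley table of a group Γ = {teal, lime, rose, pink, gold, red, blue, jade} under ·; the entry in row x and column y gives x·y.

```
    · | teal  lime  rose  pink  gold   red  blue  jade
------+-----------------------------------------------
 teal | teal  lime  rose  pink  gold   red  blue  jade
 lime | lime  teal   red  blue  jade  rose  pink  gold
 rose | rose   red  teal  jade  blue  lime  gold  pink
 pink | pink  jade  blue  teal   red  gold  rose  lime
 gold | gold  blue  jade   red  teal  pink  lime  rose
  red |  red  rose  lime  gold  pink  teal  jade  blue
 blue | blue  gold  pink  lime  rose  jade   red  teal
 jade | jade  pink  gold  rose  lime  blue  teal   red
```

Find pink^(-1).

pink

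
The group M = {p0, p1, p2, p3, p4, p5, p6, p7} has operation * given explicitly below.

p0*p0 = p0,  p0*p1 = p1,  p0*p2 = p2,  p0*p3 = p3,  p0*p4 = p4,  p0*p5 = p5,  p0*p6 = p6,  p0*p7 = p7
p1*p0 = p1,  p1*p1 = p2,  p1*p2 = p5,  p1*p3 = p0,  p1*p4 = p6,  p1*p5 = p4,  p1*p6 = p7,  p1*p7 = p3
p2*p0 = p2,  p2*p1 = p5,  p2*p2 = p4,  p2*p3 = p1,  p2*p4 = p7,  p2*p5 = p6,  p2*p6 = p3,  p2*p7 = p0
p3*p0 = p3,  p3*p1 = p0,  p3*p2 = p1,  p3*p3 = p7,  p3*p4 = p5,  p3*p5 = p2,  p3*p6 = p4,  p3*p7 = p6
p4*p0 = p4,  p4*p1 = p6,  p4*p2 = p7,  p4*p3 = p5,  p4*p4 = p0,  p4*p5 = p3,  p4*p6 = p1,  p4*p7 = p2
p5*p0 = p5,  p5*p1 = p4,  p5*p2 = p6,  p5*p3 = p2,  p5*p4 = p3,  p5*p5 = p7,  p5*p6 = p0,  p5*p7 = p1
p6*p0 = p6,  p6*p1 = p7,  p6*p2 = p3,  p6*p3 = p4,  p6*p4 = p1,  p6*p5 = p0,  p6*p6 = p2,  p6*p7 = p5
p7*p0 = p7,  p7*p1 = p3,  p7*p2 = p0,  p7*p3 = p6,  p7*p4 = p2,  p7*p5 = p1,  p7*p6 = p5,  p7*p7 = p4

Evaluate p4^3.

p4^1 = p4
p4^2 = p4*p4 = p0
p4^3 = p0*p4 = p4

p4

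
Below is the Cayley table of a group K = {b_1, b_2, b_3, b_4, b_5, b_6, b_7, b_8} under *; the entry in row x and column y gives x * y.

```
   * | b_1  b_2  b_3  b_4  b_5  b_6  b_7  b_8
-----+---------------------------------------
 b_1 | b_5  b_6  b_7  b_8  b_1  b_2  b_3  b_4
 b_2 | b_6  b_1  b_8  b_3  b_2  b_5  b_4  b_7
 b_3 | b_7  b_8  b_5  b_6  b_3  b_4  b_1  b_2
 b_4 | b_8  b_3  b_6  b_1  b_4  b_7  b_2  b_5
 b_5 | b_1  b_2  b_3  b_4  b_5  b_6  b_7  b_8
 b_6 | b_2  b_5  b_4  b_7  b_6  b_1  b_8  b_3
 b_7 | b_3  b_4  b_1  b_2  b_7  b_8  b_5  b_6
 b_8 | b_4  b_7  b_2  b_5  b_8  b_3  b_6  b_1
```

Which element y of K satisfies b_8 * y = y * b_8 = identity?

b_4

First locate the identity: row b_5 matches the header, so b_5 is the identity.
Scan row b_8 for b_5: b_8 * b_4 = b_5. Hence b_8^(-1) = b_4.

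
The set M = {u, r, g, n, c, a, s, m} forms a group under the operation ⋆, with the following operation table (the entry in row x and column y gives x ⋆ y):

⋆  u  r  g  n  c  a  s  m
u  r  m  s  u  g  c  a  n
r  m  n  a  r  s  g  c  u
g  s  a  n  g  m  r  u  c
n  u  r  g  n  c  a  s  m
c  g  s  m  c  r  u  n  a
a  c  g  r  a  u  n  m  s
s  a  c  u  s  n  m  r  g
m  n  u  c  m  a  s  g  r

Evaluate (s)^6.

s^1 = s
s^2 = s ⋆ s = r
s^3 = r ⋆ s = c
s^4 = c ⋆ s = n
s^5 = n ⋆ s = s
s^6 = s ⋆ s = r
(Structurally, M here is isomorphic to Z_2 x Z_4.)

r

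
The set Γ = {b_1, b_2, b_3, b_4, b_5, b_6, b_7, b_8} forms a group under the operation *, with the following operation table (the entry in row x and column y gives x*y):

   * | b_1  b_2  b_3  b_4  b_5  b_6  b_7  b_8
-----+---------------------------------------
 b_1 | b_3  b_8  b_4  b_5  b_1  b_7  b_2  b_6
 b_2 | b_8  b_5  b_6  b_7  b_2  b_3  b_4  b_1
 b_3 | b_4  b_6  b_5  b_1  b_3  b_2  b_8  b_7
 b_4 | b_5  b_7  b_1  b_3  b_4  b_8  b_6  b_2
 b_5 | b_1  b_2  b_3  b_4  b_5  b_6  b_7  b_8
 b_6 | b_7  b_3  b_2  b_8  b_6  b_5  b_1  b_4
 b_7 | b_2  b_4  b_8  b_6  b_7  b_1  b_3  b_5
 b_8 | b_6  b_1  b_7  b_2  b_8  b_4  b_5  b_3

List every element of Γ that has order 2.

{b_2, b_3, b_6}

Identity is b_5. Compute the order of each non-identity element by repeated multiplication:
  b_1: b_1 → b_3 → b_4 → b_5  (order 4)
  b_2: b_2 → b_5  (order 2)
  b_3: b_3 → b_5  (order 2)
  b_4: b_4 → b_3 → b_1 → b_5  (order 4)
  b_6: b_6 → b_5  (order 2)
  b_7: b_7 → b_3 → b_8 → b_5  (order 4)
  b_8: b_8 → b_3 → b_7 → b_5  (order 4)
Elements of order 2: {b_2, b_3, b_6}.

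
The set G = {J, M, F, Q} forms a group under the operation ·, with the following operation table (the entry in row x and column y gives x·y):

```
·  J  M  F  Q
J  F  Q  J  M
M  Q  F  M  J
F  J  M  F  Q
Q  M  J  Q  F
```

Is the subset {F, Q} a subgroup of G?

{F, Q} contains the identity F.
Checking products: every product of two elements of {F, Q} (read from the table) lies in {F, Q}, so the set is closed.
In a finite group, a nonempty closed subset is a subgroup. So {F, Q} ≤ G.
(Structurally, G here is isomorphic to the Klein four-group V_4.)

Yes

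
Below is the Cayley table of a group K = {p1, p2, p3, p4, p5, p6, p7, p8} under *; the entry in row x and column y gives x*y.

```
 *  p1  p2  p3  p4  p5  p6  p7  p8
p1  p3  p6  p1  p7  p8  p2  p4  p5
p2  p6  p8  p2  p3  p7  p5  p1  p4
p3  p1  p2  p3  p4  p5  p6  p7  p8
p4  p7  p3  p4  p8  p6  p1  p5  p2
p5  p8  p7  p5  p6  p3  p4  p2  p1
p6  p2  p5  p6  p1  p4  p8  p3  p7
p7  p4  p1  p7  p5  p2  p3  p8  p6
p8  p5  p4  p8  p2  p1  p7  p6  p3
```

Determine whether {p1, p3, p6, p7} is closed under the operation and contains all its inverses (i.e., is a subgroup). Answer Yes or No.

p6*p6 = p8, which is not in {p1, p3, p6, p7}.
The subset is not closed under *, so it is not a subgroup.
(Structurally, K here is isomorphic to Z_2 x Z_4.)

No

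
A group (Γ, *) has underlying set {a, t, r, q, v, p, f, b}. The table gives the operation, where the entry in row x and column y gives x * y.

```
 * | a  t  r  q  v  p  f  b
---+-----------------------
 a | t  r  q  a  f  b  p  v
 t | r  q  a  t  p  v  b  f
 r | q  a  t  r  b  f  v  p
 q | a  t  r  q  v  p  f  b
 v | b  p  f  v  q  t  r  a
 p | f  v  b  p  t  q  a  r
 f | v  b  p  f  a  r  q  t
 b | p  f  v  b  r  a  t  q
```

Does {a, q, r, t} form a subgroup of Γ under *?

{a, q, r, t} contains the identity q.
Checking products: every product of two elements of {a, q, r, t} (read from the table) lies in {a, q, r, t}, so the set is closed.
In a finite group, a nonempty closed subset is a subgroup. So {a, q, r, t} ≤ Γ.

Yes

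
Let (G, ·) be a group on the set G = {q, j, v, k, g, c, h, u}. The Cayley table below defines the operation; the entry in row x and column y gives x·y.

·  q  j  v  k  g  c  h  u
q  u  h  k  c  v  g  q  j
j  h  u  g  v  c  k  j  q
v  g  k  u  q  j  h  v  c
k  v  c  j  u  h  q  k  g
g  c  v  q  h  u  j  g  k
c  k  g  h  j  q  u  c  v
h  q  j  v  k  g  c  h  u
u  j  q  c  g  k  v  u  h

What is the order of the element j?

The identity element is h (its row matches the header).
j^1 = j
j^2 = j·j = u
j^3 = u·j = q
j^4 = q·j = h
The first power of j equal to the identity is j^4, so ord(j) = 4.
(Structurally, G here is isomorphic to the quaternion group Q_8.)

4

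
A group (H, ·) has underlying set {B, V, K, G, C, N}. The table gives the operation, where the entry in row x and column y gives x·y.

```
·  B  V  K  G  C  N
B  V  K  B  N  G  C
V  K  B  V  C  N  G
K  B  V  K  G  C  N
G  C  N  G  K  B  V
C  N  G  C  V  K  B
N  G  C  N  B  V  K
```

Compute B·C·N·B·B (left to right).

B·C = G
G·N = V
V·B = K
K·B = B
(Structurally, H here is isomorphic to the symmetric group S_3.)

B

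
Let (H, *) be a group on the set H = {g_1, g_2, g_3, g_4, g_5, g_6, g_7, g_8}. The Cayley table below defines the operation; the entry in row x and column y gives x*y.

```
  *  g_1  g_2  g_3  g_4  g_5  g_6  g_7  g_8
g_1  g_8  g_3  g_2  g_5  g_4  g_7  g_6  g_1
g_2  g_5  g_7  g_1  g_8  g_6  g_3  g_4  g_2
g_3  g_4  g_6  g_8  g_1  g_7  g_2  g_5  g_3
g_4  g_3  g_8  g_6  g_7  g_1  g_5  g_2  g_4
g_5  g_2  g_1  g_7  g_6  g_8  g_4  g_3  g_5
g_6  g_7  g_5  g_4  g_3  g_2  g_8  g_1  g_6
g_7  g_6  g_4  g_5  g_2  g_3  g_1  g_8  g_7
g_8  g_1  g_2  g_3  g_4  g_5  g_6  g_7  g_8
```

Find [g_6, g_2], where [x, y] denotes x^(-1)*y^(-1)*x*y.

Identity is g_8; from the table g_6^(-1) = g_6 and g_2^(-1) = g_4.
g_6*g_4 = g_3
g_3*g_6 = g_2
g_2*g_2 = g_7

g_7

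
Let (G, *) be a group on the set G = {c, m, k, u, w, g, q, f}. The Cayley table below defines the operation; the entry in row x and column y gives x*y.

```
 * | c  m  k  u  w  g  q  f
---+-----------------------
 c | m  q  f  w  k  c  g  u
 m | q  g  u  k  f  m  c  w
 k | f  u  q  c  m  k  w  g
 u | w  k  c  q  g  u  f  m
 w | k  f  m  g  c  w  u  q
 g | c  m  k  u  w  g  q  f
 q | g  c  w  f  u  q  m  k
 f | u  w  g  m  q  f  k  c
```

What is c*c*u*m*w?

g

c*c = m
m*u = k
k*m = u
u*w = g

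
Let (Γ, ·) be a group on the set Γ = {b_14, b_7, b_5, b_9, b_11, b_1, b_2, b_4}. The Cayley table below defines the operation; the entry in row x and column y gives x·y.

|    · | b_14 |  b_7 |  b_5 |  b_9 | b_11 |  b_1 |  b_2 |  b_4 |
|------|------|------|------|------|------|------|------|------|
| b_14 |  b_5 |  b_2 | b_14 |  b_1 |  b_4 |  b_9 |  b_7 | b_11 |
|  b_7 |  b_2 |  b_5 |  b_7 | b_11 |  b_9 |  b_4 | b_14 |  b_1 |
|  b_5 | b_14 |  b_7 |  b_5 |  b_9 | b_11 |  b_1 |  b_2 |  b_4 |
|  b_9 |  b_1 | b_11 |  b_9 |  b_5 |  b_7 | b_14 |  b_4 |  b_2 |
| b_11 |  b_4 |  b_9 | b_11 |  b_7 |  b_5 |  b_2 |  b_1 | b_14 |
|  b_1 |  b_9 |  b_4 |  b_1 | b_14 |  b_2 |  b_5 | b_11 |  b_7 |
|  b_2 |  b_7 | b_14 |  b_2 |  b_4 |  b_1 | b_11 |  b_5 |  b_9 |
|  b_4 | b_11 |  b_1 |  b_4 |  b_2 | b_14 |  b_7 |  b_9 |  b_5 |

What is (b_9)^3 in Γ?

b_9^1 = b_9
b_9^2 = b_9·b_9 = b_5
b_9^3 = b_5·b_9 = b_9
(Structurally, Γ here is isomorphic to the elementary abelian group (Z_2)^3.)

b_9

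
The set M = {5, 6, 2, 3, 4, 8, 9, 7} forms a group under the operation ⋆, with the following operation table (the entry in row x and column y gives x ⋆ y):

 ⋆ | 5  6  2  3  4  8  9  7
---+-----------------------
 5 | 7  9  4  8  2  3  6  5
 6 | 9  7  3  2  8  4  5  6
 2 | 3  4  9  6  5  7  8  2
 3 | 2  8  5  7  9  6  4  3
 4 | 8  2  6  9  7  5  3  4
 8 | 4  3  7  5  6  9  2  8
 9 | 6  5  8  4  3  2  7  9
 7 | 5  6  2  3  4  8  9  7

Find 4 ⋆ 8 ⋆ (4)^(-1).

The identity is 7. In row 4, the entry 7 sits in column 4, so 4^(-1) = 4.
4 ⋆ 8 = 5
5 ⋆ 4 = 2

2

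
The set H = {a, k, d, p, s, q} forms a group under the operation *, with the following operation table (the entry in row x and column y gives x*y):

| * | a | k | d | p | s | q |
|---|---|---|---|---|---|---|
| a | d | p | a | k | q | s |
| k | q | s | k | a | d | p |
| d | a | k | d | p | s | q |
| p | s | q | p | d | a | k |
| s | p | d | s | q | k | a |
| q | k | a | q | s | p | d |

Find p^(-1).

First locate the identity: row d matches the header, so d is the identity.
Scan row p for d: p*p = d. Hence p^(-1) = p.

p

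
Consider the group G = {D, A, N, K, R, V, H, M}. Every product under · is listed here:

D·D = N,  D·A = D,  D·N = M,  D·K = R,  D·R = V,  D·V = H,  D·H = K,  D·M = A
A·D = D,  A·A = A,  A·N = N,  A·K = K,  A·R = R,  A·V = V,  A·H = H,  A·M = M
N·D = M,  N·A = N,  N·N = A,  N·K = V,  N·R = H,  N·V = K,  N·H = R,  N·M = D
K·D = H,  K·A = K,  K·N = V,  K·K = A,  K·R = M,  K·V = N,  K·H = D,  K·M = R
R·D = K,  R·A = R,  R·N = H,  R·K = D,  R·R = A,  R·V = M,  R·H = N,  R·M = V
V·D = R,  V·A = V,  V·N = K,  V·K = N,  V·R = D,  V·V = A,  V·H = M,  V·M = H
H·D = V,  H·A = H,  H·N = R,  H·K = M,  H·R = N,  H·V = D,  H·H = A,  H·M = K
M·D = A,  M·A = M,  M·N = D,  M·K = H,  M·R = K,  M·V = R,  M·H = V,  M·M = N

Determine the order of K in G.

The identity element is A (its row matches the header).
K^1 = K
K^2 = K·K = A
The first power of K equal to the identity is K^2, so ord(K) = 2.

2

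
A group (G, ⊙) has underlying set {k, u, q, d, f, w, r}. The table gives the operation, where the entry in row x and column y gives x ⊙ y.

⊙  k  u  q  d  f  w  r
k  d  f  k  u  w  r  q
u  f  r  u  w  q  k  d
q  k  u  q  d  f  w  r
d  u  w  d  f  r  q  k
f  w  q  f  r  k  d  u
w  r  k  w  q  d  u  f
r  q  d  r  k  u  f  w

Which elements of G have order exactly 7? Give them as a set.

Identity is q. Compute the order of each non-identity element by repeated multiplication:
  k: k → d → u → f → w → r → q  (order 7)
  u: u → r → d → w → k → f → q  (order 7)
  d: d → f → r → k → u → w → q  (order 7)
  f: f → k → w → d → r → u → q  (order 7)
  w: w → u → k → r → f → d → q  (order 7)
  r: r → w → f → u → d → k → q  (order 7)
Elements of order 7: {d, f, k, r, u, w}.

{d, f, k, r, u, w}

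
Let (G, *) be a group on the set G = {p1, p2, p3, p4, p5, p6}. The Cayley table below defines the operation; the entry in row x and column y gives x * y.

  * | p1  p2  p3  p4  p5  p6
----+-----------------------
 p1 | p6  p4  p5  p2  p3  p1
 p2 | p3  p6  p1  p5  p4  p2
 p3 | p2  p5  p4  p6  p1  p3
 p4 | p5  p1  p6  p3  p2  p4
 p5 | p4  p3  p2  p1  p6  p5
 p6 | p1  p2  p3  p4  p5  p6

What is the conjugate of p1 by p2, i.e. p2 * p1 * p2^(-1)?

p5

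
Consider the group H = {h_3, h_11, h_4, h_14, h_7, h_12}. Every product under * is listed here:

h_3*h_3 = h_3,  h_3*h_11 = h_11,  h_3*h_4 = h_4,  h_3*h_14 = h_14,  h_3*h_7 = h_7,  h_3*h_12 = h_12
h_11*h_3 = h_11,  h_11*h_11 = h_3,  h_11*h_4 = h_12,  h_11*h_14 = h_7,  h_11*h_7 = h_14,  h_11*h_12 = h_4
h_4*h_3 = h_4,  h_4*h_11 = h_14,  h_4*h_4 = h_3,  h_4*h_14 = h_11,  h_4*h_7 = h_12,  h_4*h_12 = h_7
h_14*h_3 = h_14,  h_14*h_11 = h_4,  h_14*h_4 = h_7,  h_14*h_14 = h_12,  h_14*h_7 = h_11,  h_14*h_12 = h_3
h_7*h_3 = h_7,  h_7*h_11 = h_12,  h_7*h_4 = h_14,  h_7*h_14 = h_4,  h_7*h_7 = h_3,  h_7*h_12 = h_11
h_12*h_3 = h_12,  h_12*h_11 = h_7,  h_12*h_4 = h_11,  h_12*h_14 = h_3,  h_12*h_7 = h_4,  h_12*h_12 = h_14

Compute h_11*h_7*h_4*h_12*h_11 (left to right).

h_3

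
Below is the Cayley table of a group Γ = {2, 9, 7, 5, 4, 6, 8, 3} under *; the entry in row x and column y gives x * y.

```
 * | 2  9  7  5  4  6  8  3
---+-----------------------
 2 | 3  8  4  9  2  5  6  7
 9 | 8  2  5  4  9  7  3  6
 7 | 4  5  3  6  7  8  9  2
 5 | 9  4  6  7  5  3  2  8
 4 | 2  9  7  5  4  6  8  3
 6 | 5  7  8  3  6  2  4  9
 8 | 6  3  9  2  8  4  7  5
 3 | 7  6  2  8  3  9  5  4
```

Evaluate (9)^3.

8

9^1 = 9
9^2 = 9 * 9 = 2
9^3 = 2 * 9 = 8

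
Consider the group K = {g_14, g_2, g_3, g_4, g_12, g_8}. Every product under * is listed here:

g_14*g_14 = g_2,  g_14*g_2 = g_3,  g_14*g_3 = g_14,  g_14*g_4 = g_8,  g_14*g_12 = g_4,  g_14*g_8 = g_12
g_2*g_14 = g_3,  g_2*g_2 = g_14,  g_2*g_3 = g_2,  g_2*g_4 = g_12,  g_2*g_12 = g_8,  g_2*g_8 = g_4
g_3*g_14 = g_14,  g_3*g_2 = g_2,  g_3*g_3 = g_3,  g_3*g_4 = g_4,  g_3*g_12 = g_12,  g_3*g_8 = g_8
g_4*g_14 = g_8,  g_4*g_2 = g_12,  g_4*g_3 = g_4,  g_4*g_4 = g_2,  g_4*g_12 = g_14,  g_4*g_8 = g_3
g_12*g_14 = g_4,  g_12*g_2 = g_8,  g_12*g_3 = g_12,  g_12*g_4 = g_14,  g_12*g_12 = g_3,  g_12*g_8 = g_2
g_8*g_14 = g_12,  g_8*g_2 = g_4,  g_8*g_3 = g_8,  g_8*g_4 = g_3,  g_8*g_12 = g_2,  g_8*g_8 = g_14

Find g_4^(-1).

First locate the identity: row g_3 matches the header, so g_3 is the identity.
Scan row g_4 for g_3: g_4 * g_8 = g_3. Hence g_4^(-1) = g_8.

g_8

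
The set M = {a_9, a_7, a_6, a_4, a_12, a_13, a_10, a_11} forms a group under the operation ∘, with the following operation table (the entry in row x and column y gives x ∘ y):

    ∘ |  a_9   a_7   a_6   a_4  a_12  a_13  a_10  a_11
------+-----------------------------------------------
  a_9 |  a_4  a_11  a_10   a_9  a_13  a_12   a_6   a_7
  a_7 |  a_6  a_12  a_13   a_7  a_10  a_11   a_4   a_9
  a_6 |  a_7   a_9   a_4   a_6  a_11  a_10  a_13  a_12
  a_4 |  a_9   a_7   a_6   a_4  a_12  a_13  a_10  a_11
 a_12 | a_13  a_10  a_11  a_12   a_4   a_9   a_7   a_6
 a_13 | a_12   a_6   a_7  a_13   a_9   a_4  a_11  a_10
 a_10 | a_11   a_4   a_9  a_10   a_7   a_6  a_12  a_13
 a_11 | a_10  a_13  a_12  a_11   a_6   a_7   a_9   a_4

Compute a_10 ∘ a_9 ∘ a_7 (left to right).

a_13

a_10 ∘ a_9 = a_11
a_11 ∘ a_7 = a_13
(Structurally, M here is isomorphic to the dihedral group D_4.)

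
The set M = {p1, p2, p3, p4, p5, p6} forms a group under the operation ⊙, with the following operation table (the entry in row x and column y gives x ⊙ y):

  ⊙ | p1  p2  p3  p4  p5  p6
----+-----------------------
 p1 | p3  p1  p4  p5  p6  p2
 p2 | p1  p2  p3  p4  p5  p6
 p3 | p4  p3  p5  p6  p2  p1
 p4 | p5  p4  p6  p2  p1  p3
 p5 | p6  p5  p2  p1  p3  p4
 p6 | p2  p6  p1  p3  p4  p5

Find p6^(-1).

p1

First locate the identity: row p2 matches the header, so p2 is the identity.
Scan row p6 for p2: p6 ⊙ p1 = p2. Hence p6^(-1) = p1.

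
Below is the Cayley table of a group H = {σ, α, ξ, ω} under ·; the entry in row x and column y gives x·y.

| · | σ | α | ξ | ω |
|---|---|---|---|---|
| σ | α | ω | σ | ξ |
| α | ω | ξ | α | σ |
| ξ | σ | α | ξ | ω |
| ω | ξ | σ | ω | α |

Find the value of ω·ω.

Read row ω, column ω: ω·ω = α.
(Structurally, H here is isomorphic to the cyclic group Z_4.)

α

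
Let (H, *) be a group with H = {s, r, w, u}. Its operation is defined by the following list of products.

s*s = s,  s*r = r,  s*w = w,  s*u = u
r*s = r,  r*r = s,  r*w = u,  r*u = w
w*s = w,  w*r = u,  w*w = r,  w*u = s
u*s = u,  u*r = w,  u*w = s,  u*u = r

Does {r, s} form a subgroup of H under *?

Yes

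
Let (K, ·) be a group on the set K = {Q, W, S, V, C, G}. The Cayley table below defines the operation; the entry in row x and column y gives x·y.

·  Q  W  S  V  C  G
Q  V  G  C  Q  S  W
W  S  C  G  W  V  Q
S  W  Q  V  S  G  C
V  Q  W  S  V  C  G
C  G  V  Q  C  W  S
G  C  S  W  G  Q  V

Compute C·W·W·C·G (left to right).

G

C·W = V
V·W = W
W·C = V
V·G = G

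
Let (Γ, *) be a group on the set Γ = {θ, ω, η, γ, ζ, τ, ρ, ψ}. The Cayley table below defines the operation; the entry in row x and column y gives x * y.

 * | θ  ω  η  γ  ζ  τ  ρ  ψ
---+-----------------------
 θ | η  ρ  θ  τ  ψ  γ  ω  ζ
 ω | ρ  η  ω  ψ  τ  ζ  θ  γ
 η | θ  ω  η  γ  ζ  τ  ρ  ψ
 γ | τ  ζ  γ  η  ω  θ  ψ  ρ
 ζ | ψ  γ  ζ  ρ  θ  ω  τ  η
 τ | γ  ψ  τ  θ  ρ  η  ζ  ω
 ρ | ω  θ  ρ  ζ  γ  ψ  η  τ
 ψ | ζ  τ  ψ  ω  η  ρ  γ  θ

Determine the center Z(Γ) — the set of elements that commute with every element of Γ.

{η, θ}

An element z is central iff its row equals its column in the table.
For γ: γ * ζ = ω ≠ ρ = ζ * γ, so γ ∉ Z.
Checking each element this way leaves Z(Γ) = {η, θ}.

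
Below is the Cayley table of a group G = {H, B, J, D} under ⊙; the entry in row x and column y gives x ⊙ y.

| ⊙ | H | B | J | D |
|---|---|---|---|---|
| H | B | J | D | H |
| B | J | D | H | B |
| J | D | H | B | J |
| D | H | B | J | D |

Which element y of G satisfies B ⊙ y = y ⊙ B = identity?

B

First locate the identity: row D matches the header, so D is the identity.
Scan row B for D: B ⊙ B = D. Hence B^(-1) = B.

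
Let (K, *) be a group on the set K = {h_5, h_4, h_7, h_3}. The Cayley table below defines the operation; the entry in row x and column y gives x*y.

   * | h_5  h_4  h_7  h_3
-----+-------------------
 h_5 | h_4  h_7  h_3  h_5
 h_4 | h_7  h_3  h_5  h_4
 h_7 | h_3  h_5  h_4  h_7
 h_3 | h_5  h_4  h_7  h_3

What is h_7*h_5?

Read row h_7, column h_5: h_7*h_5 = h_3.

h_3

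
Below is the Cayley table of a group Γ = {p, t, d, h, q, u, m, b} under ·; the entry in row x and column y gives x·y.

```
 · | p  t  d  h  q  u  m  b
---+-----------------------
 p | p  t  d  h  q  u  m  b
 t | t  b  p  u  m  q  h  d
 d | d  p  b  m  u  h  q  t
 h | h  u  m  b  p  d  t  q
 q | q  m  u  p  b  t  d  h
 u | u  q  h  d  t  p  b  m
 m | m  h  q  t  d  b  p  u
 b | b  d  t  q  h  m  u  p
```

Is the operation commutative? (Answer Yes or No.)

Check whether the table is symmetric across its main diagonal.
Every entry (row x, col y) equals the entry (row y, col x), so Γ is abelian.

Yes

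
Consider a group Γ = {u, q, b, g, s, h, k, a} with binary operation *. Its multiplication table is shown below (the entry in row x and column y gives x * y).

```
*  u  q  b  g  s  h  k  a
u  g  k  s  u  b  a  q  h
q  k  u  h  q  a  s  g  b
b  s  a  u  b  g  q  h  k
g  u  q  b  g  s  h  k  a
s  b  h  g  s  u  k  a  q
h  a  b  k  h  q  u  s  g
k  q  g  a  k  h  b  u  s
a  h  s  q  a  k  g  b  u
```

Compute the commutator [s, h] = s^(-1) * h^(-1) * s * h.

u

Identity is g; from the table s^(-1) = b and h^(-1) = a.
b * a = k
k * s = h
h * h = u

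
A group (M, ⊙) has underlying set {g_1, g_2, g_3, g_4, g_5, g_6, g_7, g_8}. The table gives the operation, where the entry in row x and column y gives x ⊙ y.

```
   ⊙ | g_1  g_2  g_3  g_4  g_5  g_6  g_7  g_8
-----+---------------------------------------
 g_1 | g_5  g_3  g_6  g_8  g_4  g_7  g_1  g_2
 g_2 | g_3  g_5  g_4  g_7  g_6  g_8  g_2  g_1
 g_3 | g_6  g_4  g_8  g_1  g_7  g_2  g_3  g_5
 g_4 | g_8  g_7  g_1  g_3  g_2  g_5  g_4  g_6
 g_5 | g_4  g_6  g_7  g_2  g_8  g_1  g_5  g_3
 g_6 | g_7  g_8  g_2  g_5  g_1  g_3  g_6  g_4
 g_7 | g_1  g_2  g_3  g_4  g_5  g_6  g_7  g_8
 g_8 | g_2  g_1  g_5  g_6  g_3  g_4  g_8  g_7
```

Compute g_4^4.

g_8

g_4^1 = g_4
g_4^2 = g_4 ⊙ g_4 = g_3
g_4^3 = g_3 ⊙ g_4 = g_1
g_4^4 = g_1 ⊙ g_4 = g_8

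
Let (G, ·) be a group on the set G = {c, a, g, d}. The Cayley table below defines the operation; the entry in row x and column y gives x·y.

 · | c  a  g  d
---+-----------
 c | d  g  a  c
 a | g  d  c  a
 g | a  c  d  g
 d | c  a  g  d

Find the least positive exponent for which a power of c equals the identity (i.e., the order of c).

The identity element is d (its row matches the header).
c^1 = c
c^2 = c·c = d
The first power of c equal to the identity is c^2, so ord(c) = 2.
(Structurally, G here is isomorphic to the Klein four-group V_4.)

2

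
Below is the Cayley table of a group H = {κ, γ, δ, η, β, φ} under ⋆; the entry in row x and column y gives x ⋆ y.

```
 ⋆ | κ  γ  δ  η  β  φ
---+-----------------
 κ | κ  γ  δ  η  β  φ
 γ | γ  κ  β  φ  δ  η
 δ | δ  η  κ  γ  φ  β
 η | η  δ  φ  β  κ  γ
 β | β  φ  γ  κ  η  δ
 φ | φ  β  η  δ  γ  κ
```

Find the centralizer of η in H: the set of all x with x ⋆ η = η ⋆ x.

Compare row η with column η entry by entry.
β ⋆ η = κ = η ⋆ β, so β commutes with η.
γ ⋆ η = φ but η ⋆ γ = δ, so γ does not.
Collecting the elements that commute with η: C(η) = {β, η, κ}.

{β, η, κ}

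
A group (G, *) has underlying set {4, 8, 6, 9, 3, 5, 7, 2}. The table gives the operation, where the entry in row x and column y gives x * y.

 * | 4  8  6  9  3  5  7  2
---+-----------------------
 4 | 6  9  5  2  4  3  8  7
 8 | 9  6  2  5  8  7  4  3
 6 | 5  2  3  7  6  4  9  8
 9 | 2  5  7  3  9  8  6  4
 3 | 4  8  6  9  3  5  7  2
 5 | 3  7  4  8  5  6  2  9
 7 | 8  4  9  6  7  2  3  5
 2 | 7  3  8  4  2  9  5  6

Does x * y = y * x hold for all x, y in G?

Check whether the table is symmetric across its main diagonal.
Every entry (row x, col y) equals the entry (row y, col x), so G is abelian.

Yes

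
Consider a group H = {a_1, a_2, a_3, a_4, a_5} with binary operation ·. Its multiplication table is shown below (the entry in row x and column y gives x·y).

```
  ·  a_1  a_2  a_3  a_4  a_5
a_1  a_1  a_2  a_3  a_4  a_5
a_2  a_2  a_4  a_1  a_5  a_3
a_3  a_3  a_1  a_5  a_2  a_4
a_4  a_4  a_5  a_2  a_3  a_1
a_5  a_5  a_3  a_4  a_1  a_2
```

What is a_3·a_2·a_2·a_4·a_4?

a_3·a_2 = a_1
a_1·a_2 = a_2
a_2·a_4 = a_5
a_5·a_4 = a_1

a_1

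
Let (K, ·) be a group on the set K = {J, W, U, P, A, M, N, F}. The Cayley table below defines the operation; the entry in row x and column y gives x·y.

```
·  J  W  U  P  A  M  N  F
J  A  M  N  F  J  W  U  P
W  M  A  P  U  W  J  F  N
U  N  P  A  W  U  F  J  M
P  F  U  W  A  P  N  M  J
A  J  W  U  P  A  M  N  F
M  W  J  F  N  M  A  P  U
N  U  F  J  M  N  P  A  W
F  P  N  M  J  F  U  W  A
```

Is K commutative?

Check whether the table is symmetric across its main diagonal.
Every entry (row x, col y) equals the entry (row y, col x), so K is abelian.

Yes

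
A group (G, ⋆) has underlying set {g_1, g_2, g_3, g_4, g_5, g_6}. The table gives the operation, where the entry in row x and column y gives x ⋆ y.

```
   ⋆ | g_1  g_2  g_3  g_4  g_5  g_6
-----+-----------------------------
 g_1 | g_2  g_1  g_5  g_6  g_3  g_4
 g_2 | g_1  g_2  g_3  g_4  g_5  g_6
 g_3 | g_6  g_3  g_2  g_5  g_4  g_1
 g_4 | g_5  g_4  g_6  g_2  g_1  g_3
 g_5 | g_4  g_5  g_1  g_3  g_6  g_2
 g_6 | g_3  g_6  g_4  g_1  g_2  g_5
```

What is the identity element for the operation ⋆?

g_2

The identity e satisfies e ⋆ x = x for all x, so its row in the table reproduces the column headers.
Row g_2 reads: g_1, g_2, g_3, g_4, g_5, g_6 — exactly the header order. So g_2 is the identity.
(Structurally, G here is isomorphic to the symmetric group S_3.)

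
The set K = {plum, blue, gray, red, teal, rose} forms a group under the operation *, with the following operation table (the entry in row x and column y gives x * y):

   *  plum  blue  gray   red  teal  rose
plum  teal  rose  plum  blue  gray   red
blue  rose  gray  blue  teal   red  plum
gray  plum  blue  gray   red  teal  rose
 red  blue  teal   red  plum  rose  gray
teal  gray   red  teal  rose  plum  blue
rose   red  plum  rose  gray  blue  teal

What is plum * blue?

Read row plum, column blue: plum * blue = rose.
(Structurally, K here is isomorphic to the cyclic group Z_6.)

rose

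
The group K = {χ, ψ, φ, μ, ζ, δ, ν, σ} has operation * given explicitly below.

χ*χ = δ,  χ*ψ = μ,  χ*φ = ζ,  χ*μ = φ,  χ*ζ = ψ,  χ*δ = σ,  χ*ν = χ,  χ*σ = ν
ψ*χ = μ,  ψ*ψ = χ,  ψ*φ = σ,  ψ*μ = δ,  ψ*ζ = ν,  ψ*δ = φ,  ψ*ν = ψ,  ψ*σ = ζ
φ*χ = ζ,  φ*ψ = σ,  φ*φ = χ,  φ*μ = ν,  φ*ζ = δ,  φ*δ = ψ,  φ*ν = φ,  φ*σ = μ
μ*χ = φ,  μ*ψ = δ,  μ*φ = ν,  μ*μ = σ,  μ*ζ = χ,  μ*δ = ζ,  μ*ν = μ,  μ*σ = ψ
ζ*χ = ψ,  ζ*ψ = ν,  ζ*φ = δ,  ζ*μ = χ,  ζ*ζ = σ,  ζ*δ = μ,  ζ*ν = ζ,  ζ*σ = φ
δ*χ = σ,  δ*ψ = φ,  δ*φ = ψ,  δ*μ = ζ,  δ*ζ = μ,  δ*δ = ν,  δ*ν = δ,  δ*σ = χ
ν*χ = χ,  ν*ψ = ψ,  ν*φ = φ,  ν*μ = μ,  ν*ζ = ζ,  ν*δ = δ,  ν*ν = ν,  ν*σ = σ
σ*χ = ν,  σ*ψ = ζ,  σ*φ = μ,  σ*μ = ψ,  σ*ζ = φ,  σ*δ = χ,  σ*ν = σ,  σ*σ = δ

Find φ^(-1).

μ

First locate the identity: row ν matches the header, so ν is the identity.
Scan row φ for ν: φ*μ = ν. Hence φ^(-1) = μ.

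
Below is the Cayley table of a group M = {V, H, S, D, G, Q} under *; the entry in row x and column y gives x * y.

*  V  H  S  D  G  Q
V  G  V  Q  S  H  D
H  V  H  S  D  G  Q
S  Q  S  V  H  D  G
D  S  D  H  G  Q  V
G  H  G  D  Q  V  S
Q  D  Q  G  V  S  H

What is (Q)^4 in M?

H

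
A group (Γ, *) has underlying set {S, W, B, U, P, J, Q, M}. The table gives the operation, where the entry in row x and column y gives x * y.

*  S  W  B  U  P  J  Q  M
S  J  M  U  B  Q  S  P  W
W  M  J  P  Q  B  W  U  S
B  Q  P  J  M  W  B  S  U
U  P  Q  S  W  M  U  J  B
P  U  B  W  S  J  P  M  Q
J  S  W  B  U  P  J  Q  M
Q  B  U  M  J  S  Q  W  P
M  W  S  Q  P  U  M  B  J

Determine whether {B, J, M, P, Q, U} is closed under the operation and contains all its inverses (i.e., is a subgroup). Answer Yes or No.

No

U * U = W, which is not in {B, J, M, P, Q, U}.
The subset is not closed under *, so it is not a subgroup.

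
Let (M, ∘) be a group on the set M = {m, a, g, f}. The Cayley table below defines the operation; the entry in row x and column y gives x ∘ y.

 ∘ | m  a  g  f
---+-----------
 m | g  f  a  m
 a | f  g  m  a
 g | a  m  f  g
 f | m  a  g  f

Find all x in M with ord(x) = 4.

Identity is f. Compute the order of each non-identity element by repeated multiplication:
  m: m → g → a → f  (order 4)
  a: a → g → m → f  (order 4)
  g: g → f  (order 2)
Elements of order 4: {a, m}.

{a, m}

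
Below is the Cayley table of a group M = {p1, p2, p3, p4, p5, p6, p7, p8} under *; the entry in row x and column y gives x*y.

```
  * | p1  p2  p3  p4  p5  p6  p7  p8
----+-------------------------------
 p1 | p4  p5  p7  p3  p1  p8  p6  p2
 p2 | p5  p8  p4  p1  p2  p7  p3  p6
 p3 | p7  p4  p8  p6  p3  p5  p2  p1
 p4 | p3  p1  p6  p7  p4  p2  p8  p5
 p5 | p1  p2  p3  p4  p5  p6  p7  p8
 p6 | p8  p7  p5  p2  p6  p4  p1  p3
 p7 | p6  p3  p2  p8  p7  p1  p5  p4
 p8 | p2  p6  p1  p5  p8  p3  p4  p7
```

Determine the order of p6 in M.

8

The identity element is p5 (its row matches the header).
p6^1 = p6
p6^2 = p6*p6 = p4
p6^3 = p4*p6 = p2
p6^4 = p2*p6 = p7
p6^5 = p7*p6 = p1
p6^6 = p1*p6 = p8
p6^7 = p8*p6 = p3
p6^8 = p3*p6 = p5
The first power of p6 equal to the identity is p6^8, so ord(p6) = 8.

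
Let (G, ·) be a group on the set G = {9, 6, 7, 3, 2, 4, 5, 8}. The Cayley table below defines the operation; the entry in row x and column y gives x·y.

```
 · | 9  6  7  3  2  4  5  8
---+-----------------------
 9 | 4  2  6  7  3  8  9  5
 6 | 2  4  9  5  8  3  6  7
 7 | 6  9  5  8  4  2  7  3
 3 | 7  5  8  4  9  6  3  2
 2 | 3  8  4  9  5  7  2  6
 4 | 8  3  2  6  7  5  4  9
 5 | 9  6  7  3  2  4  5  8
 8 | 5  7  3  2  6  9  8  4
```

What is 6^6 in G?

6^1 = 6
6^2 = 6·6 = 4
6^3 = 4·6 = 3
6^4 = 3·6 = 5
6^5 = 5·6 = 6
6^6 = 6·6 = 4

4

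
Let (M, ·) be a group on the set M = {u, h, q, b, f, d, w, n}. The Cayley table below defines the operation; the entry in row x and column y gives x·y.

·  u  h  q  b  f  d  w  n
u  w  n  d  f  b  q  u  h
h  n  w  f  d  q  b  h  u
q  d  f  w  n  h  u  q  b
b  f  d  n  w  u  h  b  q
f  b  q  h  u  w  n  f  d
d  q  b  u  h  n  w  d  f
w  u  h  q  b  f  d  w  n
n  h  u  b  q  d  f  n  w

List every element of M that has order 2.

Identity is w. Compute the order of each non-identity element by repeated multiplication:
  u: u → w  (order 2)
  h: h → w  (order 2)
  q: q → w  (order 2)
  b: b → w  (order 2)
  f: f → w  (order 2)
  d: d → w  (order 2)
  n: n → w  (order 2)
Elements of order 2: {b, d, f, h, n, q, u}.

{b, d, f, h, n, q, u}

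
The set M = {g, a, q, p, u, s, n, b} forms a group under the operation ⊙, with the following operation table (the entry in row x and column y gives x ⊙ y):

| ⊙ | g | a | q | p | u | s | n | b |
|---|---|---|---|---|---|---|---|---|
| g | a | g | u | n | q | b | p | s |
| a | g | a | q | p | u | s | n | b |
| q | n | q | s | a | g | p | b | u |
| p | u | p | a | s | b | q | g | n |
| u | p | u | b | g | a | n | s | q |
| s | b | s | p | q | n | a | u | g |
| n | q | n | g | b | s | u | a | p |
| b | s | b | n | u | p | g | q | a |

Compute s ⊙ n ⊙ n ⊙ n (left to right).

s ⊙ n = u
u ⊙ n = s
s ⊙ n = u

u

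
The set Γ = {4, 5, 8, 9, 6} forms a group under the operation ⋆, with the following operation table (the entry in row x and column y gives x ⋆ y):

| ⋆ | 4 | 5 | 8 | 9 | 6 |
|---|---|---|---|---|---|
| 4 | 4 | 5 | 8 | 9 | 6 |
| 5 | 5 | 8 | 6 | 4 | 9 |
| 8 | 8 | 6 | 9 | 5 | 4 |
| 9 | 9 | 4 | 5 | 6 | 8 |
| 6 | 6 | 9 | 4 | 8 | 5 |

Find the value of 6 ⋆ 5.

9

Read row 6, column 5: 6 ⋆ 5 = 9.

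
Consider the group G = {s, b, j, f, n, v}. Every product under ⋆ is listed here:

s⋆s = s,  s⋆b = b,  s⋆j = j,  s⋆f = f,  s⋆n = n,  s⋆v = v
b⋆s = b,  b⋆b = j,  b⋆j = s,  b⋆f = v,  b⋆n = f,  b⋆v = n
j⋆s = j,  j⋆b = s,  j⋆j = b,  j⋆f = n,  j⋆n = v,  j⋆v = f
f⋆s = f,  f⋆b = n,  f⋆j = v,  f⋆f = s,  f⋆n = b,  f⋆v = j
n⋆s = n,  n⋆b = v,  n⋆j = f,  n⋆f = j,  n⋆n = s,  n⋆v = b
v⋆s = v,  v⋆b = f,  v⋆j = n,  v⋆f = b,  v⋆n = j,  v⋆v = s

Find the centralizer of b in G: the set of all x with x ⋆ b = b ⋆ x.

{b, j, s}

Compare row b with column b entry by entry.
j ⋆ b = s = b ⋆ j, so j commutes with b.
v ⋆ b = f but b ⋆ v = n, so v does not.
Collecting the elements that commute with b: C(b) = {b, j, s}.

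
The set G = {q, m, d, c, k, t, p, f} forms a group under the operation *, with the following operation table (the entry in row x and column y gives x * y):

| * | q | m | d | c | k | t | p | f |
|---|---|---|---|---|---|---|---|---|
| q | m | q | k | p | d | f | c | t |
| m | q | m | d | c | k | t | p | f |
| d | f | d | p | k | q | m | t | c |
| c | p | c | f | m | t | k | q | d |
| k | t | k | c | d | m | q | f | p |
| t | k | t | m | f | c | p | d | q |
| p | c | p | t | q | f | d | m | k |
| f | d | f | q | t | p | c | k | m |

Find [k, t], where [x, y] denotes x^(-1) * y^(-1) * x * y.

p

Identity is m; from the table k^(-1) = k and t^(-1) = d.
k * d = c
c * k = t
t * t = p
(Structurally, G here is isomorphic to the dihedral group D_4.)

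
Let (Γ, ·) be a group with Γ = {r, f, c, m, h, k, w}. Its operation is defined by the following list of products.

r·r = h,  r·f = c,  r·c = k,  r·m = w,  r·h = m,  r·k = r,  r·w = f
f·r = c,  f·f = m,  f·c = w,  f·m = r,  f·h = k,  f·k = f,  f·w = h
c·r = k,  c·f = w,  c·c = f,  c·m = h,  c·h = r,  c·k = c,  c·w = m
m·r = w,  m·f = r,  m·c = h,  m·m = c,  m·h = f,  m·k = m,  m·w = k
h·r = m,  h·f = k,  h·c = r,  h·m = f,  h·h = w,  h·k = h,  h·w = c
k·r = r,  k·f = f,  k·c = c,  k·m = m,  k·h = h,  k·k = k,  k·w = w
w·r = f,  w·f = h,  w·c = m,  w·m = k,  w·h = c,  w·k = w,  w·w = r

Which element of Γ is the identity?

k

The identity e satisfies e·x = x for all x, so its row in the table reproduces the column headers.
Row k reads: r, f, c, m, h, k, w — exactly the header order. So k is the identity.
(Structurally, Γ here is isomorphic to the cyclic group Z_7.)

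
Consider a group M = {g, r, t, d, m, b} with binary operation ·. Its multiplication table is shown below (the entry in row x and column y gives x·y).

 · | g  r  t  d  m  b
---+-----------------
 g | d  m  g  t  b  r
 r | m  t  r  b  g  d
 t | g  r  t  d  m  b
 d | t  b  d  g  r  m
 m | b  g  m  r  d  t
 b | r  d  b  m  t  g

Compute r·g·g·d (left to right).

r·g = m
m·g = b
b·d = m

m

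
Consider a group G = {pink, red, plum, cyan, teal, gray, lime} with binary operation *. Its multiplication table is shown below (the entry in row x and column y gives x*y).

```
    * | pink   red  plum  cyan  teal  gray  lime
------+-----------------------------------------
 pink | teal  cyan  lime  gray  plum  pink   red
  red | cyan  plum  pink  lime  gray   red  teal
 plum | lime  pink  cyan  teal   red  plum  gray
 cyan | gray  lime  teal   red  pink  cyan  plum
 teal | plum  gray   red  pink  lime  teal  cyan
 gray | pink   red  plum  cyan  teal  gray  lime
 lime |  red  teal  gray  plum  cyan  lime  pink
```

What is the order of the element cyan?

The identity element is gray (its row matches the header).
cyan^1 = cyan
cyan^2 = cyan*cyan = red
cyan^3 = red*cyan = lime
cyan^4 = lime*cyan = plum
cyan^5 = plum*cyan = teal
cyan^6 = teal*cyan = pink
cyan^7 = pink*cyan = gray
The first power of cyan equal to the identity is cyan^7, so ord(cyan) = 7.

7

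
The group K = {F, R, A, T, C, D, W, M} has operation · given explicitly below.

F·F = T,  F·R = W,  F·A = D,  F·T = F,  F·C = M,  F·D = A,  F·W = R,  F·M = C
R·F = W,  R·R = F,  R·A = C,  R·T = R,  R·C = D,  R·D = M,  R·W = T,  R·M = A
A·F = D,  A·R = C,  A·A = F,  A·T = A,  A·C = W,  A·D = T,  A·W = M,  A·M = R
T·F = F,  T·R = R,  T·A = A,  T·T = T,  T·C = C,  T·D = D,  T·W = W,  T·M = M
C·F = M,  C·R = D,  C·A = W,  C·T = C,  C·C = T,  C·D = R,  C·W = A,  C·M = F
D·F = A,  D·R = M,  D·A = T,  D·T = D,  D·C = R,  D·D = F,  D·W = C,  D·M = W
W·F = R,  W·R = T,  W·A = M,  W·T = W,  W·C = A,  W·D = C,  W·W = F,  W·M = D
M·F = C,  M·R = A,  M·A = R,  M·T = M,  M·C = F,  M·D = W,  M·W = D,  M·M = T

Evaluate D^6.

D^1 = D
D^2 = D·D = F
D^3 = F·D = A
D^4 = A·D = T
D^5 = T·D = D
D^6 = D·D = F
(Structurally, K here is isomorphic to Z_2 x Z_4.)

F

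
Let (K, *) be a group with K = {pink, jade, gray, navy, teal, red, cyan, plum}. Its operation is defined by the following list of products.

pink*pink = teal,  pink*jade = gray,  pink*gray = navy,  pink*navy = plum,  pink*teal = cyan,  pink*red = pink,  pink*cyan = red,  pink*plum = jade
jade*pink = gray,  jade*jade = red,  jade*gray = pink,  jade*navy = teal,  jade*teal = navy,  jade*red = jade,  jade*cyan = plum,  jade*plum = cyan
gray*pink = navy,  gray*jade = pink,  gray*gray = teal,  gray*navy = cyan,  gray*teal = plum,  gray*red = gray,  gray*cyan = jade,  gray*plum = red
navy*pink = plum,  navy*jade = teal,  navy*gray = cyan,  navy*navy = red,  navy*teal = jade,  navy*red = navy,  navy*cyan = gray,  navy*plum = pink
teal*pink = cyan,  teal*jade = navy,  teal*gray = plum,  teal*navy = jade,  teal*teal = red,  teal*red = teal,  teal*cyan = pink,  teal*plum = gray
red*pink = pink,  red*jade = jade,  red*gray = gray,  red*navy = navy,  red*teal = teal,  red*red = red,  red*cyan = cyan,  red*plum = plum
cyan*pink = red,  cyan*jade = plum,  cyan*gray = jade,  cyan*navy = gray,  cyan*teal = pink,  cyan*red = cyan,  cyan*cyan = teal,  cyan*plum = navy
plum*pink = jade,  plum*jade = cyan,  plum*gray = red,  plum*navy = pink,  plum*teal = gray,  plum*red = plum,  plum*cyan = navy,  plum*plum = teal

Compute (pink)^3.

cyan

pink^1 = pink
pink^2 = pink * pink = teal
pink^3 = teal * pink = cyan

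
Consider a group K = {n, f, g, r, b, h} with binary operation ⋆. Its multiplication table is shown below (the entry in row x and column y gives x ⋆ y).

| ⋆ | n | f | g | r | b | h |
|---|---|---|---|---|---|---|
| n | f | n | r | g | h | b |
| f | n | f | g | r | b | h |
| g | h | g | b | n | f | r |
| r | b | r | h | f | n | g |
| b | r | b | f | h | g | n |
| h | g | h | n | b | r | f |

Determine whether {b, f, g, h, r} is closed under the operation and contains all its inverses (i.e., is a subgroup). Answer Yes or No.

b ⋆ h = n, which is not in {b, f, g, h, r}.
The subset is not closed under ⋆, so it is not a subgroup.
(Structurally, K here is isomorphic to the symmetric group S_3.)

No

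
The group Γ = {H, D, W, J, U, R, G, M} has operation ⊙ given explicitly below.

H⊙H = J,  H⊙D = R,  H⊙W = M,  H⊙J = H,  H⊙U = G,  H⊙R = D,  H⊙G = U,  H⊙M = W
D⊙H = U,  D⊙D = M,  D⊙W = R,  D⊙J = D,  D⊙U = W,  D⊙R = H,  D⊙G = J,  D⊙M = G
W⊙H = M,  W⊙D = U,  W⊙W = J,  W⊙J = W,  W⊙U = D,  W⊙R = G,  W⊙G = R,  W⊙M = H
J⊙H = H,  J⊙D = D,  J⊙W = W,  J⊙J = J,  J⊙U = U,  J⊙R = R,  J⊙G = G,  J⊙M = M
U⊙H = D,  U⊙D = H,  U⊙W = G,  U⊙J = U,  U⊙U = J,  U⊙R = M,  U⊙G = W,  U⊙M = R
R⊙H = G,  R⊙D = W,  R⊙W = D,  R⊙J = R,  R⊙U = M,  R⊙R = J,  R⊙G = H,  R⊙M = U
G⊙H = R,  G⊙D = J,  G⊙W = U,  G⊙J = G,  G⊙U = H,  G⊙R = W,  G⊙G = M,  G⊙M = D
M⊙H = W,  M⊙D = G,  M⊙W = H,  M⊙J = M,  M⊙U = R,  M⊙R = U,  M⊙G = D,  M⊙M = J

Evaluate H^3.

H^1 = H
H^2 = H ⊙ H = J
H^3 = J ⊙ H = H

H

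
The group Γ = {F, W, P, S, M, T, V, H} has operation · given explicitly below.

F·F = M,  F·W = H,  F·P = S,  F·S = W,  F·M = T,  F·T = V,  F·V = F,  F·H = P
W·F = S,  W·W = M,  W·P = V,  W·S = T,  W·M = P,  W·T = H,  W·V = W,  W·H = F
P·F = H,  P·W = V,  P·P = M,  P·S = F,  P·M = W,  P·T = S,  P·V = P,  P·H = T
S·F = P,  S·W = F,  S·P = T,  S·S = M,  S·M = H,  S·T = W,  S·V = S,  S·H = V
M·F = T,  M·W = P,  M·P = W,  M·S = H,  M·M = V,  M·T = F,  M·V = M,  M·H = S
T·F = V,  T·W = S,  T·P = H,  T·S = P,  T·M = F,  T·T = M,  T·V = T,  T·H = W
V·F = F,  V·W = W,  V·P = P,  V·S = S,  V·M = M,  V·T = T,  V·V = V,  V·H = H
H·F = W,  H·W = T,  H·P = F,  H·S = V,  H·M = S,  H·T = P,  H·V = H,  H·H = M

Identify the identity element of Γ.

The identity e satisfies e·x = x for all x, so its row in the table reproduces the column headers.
Row V reads: F, W, P, S, M, T, V, H — exactly the header order. So V is the identity.

V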